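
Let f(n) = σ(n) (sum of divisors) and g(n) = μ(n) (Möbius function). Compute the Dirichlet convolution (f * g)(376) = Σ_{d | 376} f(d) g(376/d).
(σ * μ)(376) = 376

Divisors of 376: [1, 2, 4, 8, 47, 94, 188, 376]. For each d | 376:
  d = 1: σ(1) · μ(376/1) = 1 · 0 = 0
  d = 2: σ(2) · μ(376/2) = 3 · 0 = 0
  d = 4: σ(4) · μ(376/4) = 7 · 1 = 7
  d = 8: σ(8) · μ(376/8) = 15 · -1 = -15
  d = 47: σ(47) · μ(376/47) = 48 · 0 = 0
  d = 94: σ(94) · μ(376/94) = 144 · 0 = 0
  d = 188: σ(188) · μ(376/188) = 336 · -1 = -336
  d = 376: σ(376) · μ(376/376) = 720 · 1 = 720
Summing: (σ * μ)(376) = 0 + 0 + 7 + -15 + 0 + 0 + -336 + 720 = 376.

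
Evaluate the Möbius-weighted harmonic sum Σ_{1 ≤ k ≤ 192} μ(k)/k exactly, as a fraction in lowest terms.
Σ μ(k)/k = -420739552915294928774241207455396214980695624016399287527924921993022991/27128766892785789697356865495675641342069048639462920399809650408428403405

Values of μ(k) for 1 ≤ k ≤ 192: μ(1) = 1, μ(2) = -1, μ(3) = -1, μ(5) = -1, μ(6) = 1, μ(7) = -1, μ(10) = 1, μ(11) = -1, μ(13) = -1, μ(14) = 1, μ(15) = 1, μ(17) = -1, μ(19) = -1, μ(21) = 1, μ(22) = 1, μ(23) = -1, μ(26) = 1, μ(29) = -1, μ(30) = -1, μ(31) = -1, μ(33) = 1, μ(34) = 1, μ(35) = 1, μ(37) = -1, μ(38) = 1, μ(39) = 1, μ(41) = -1, μ(42) = -1, μ(43) = -1, μ(46) = 1, μ(47) = -1, μ(51) = 1, μ(53) = -1, μ(55) = 1, μ(57) = 1, μ(58) = 1, μ(59) = -1, μ(61) = -1, μ(62) = 1, μ(65) = 1, μ(66) = -1, μ(67) = -1, μ(69) = 1, μ(70) = -1, μ(71) = -1, μ(73) = -1, μ(74) = 1, μ(77) = 1, μ(78) = -1, μ(79) = -1, μ(82) = 1, μ(83) = -1, μ(85) = 1, μ(86) = 1, μ(87) = 1, μ(89) = -1, μ(91) = 1, μ(93) = 1, μ(94) = 1, μ(95) = 1, μ(97) = -1, μ(101) = -1, μ(102) = -1, μ(103) = -1, μ(105) = -1, μ(106) = 1, μ(107) = -1, μ(109) = -1, μ(110) = -1, μ(111) = 1, μ(113) = -1, μ(114) = -1, μ(115) = 1, μ(118) = 1, μ(119) = 1, μ(122) = 1, μ(123) = 1, μ(127) = -1, μ(129) = 1, μ(130) = -1, μ(131) = -1, μ(133) = 1, μ(134) = 1, μ(137) = -1, μ(138) = -1, μ(139) = -1, μ(141) = 1, μ(142) = 1, μ(143) = 1, μ(145) = 1, μ(146) = 1, μ(149) = -1, μ(151) = -1, μ(154) = -1, μ(155) = 1, μ(157) = -1, μ(158) = 1, μ(159) = 1, μ(161) = 1, μ(163) = -1, μ(165) = -1, μ(166) = 1, μ(167) = -1, μ(170) = -1, μ(173) = -1, μ(174) = -1, μ(177) = 1, μ(178) = 1, μ(179) = -1, μ(181) = -1, μ(182) = -1, μ(183) = 1, μ(185) = 1, μ(186) = -1, μ(187) = 1, μ(190) = -1, μ(191) = -1, with μ = 0 on non-squarefree integers. Summing μ(k)/k for k where μ(k) ≠ 0 gives -420739552915294928774241207455396214980695624016399287527924921993022991/27128766892785789697356865495675641342069048639462920399809650408428403405 ≈ -0.0155. (PNT ⟺ this sum → 0 as n → ∞.)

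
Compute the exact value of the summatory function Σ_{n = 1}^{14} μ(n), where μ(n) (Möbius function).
Σ_{n ≤ 14} μ(n) = -2

Compute μ(n) for each 1 ≤ n ≤ 14: μ(1) = 1, μ(2) = -1, μ(3) = -1, μ(4) = 0, μ(5) = -1, μ(6) = 1, μ(7) = -1, μ(8) = 0, μ(9) = 0, μ(10) = 1, μ(11) = -1, μ(12) = 0, μ(13) = -1, μ(14) = 1. Summing all 14 values: -2. (Mertens function M(x) = Σ_{n ≤ x} μ(n); on average M(x) should be small (PNT ⟺ M(x) = o(x)).)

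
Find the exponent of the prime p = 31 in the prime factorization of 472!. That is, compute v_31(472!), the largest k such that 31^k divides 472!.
v_31(472!) = 15

Legendre's formula: v_p(n!) = Σ_{k ≥ 1} ⌊n / p^k⌋. For p = 31, n = 472, the terms are:
  ⌊472/31^1⌋ = ⌊472/31⌋ = 15
(the next term ⌊472/31^2⌋ = 0, terminating the sum). Summing: v_31(472!) = 15 = 15.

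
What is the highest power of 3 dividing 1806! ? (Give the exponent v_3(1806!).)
v_3(1806!) = 899

Legendre's formula: v_p(n!) = Σ_{k ≥ 1} ⌊n / p^k⌋. For p = 3, n = 1806, the terms are:
  ⌊1806/3^1⌋ = ⌊1806/3⌋ = 602
  ⌊1806/3^2⌋ = ⌊1806/9⌋ = 200
  ⌊1806/3^3⌋ = ⌊1806/27⌋ = 66
  ⌊1806/3^4⌋ = ⌊1806/81⌋ = 22
  ⌊1806/3^5⌋ = ⌊1806/243⌋ = 7
  ⌊1806/3^6⌋ = ⌊1806/729⌋ = 2
(the next term ⌊1806/3^7⌋ = 0, terminating the sum). Summing: v_3(1806!) = 602 + 200 + 66 + 22 + 7 + 2 = 899.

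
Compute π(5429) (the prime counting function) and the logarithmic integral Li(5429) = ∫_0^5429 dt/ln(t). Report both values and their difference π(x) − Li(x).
π(5429) = 716;  Li(5429) ≈ 734.40;  π(x) − Li(x) ≈ -18.40.

Direct count of primes ≤ 5429 gives π(5429) = 716. Numerical evaluation of the logarithmic integral gives Li(5429) ≈ 734.40. The difference π(x) − Li(x) ≈ -18.40 is typically negative for small/moderate x (Li(x) overestimates), though Littlewood's theorem shows this sign changes infinitely often.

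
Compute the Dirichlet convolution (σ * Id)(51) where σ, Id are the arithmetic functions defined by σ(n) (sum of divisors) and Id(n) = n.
(σ * Id)(51) = 245

Divisors of 51: [1, 3, 17, 51]. For each d | 51:
  d = 1: σ(1) · Id(51/1) = 1 · 51 = 51
  d = 3: σ(3) · Id(51/3) = 4 · 17 = 68
  d = 17: σ(17) · Id(51/17) = 18 · 3 = 54
  d = 51: σ(51) · Id(51/51) = 72 · 1 = 72
Summing: (σ * Id)(51) = 51 + 68 + 54 + 72 = 245.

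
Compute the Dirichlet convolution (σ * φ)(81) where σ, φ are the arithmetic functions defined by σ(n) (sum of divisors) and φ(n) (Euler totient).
(σ * φ)(81) = 405

Divisors of 81: [1, 3, 9, 27, 81]. For each d | 81:
  d = 1: σ(1) · φ(81/1) = 1 · 54 = 54
  d = 3: σ(3) · φ(81/3) = 4 · 18 = 72
  d = 9: σ(9) · φ(81/9) = 13 · 6 = 78
  d = 27: σ(27) · φ(81/27) = 40 · 2 = 80
  d = 81: σ(81) · φ(81/81) = 121 · 1 = 121
Summing: (σ * φ)(81) = 54 + 72 + 78 + 80 + 121 = 405.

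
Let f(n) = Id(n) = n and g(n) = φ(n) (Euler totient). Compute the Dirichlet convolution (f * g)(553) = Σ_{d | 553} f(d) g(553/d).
(Id * φ)(553) = 2041

Divisors of 553: [1, 7, 79, 553]. For each d | 553:
  d = 1: Id(1) · φ(553/1) = 1 · 468 = 468
  d = 7: Id(7) · φ(553/7) = 7 · 78 = 546
  d = 79: Id(79) · φ(553/79) = 79 · 6 = 474
  d = 553: Id(553) · φ(553/553) = 553 · 1 = 553
Summing: (Id * φ)(553) = 468 + 546 + 474 + 553 = 2041.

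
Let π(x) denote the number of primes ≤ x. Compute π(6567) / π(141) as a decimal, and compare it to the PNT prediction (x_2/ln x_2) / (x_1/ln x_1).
π(6567)/π(141) = 848/34 ≈ 24.9412;  PNT prediction ≈ 26.2219.

π(141) = 34 and π(6567) = 848, so π(6567)/π(141) ≈ 24.9412. The PNT-predicted ratio is (6567/ln(6567)) / (141/ln(141)) ≈ 26.2219. The two agree to within a few percent, as expected.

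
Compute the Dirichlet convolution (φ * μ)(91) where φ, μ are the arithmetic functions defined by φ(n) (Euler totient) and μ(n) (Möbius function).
(φ * μ)(91) = 55

Divisors of 91: [1, 7, 13, 91]. For each d | 91:
  d = 1: φ(1) · μ(91/1) = 1 · 1 = 1
  d = 7: φ(7) · μ(91/7) = 6 · -1 = -6
  d = 13: φ(13) · μ(91/13) = 12 · -1 = -12
  d = 91: φ(91) · μ(91/91) = 72 · 1 = 72
Summing: (φ * μ)(91) = 1 + -6 + -12 + 72 = 55.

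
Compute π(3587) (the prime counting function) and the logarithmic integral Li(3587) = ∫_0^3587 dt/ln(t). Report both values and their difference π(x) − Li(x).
π(3587) = 502;  Li(3587) ≈ 515.25;  π(x) − Li(x) ≈ -13.25.

Direct count of primes ≤ 3587 gives π(3587) = 502. Numerical evaluation of the logarithmic integral gives Li(3587) ≈ 515.25. The difference π(x) − Li(x) ≈ -13.25 is typically negative for small/moderate x (Li(x) overestimates), though Littlewood's theorem shows this sign changes infinitely often.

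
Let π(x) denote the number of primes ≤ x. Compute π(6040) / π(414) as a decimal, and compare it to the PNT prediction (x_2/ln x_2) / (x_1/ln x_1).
π(6040)/π(414) = 787/80 ≈ 9.8375;  PNT prediction ≈ 10.0979.

π(414) = 80 and π(6040) = 787, so π(6040)/π(414) ≈ 9.8375. The PNT-predicted ratio is (6040/ln(6040)) / (414/ln(414)) ≈ 10.0979. The two agree to within a few percent, as expected.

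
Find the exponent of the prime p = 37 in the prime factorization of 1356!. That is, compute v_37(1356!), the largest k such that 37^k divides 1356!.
v_37(1356!) = 36

Legendre's formula: v_p(n!) = Σ_{k ≥ 1} ⌊n / p^k⌋. For p = 37, n = 1356, the terms are:
  ⌊1356/37^1⌋ = ⌊1356/37⌋ = 36
(the next term ⌊1356/37^2⌋ = 0, terminating the sum). Summing: v_37(1356!) = 36 = 36.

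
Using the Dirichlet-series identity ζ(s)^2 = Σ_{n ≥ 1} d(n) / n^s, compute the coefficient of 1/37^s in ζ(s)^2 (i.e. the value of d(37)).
d(37) = 2

ζ(s)^2 = (Σ 1/m^s)(Σ 1/k^s). The coefficient of 1/n^s in the product is the number of ordered pairs (m, k) with mk = n, which equals d(n). For n = 37, divisors are [1, 37], so d(37) = 2.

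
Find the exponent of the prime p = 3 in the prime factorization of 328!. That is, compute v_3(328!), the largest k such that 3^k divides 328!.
v_3(328!) = 162

Legendre's formula: v_p(n!) = Σ_{k ≥ 1} ⌊n / p^k⌋. For p = 3, n = 328, the terms are:
  ⌊328/3^1⌋ = ⌊328/3⌋ = 109
  ⌊328/3^2⌋ = ⌊328/9⌋ = 36
  ⌊328/3^3⌋ = ⌊328/27⌋ = 12
  ⌊328/3^4⌋ = ⌊328/81⌋ = 4
  ⌊328/3^5⌋ = ⌊328/243⌋ = 1
(the next term ⌊328/3^6⌋ = 0, terminating the sum). Summing: v_3(328!) = 109 + 36 + 12 + 4 + 1 = 162.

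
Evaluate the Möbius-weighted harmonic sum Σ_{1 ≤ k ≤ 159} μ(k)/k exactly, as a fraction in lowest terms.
Σ μ(k)/k = 64913714004742152105857055486137916673345137521594294887693/5053595284816784977233681012564534887436795806841425346061410

Values of μ(k) for 1 ≤ k ≤ 159: μ(1) = 1, μ(2) = -1, μ(3) = -1, μ(5) = -1, μ(6) = 1, μ(7) = -1, μ(10) = 1, μ(11) = -1, μ(13) = -1, μ(14) = 1, μ(15) = 1, μ(17) = -1, μ(19) = -1, μ(21) = 1, μ(22) = 1, μ(23) = -1, μ(26) = 1, μ(29) = -1, μ(30) = -1, μ(31) = -1, μ(33) = 1, μ(34) = 1, μ(35) = 1, μ(37) = -1, μ(38) = 1, μ(39) = 1, μ(41) = -1, μ(42) = -1, μ(43) = -1, μ(46) = 1, μ(47) = -1, μ(51) = 1, μ(53) = -1, μ(55) = 1, μ(57) = 1, μ(58) = 1, μ(59) = -1, μ(61) = -1, μ(62) = 1, μ(65) = 1, μ(66) = -1, μ(67) = -1, μ(69) = 1, μ(70) = -1, μ(71) = -1, μ(73) = -1, μ(74) = 1, μ(77) = 1, μ(78) = -1, μ(79) = -1, μ(82) = 1, μ(83) = -1, μ(85) = 1, μ(86) = 1, μ(87) = 1, μ(89) = -1, μ(91) = 1, μ(93) = 1, μ(94) = 1, μ(95) = 1, μ(97) = -1, μ(101) = -1, μ(102) = -1, μ(103) = -1, μ(105) = -1, μ(106) = 1, μ(107) = -1, μ(109) = -1, μ(110) = -1, μ(111) = 1, μ(113) = -1, μ(114) = -1, μ(115) = 1, μ(118) = 1, μ(119) = 1, μ(122) = 1, μ(123) = 1, μ(127) = -1, μ(129) = 1, μ(130) = -1, μ(131) = -1, μ(133) = 1, μ(134) = 1, μ(137) = -1, μ(138) = -1, μ(139) = -1, μ(141) = 1, μ(142) = 1, μ(143) = 1, μ(145) = 1, μ(146) = 1, μ(149) = -1, μ(151) = -1, μ(154) = -1, μ(155) = 1, μ(157) = -1, μ(158) = 1, μ(159) = 1, with μ = 0 on non-squarefree integers. Summing μ(k)/k for k where μ(k) ≠ 0 gives 64913714004742152105857055486137916673345137521594294887693/5053595284816784977233681012564534887436795806841425346061410 ≈ 0.0128. (PNT ⟺ this sum → 0 as n → ∞.)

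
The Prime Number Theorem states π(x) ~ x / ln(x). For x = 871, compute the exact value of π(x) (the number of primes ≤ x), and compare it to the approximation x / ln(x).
π(871) = 150;  x/ln(x) ≈ 128.66;  relative error ≈ 14.22%.

Directly count primes up to 871: π(871) = 150. The PNT approximation gives 871/ln(871) ≈ 871/6.76964 ≈ 128.66. Relative error (π(x) − x/ln(x)) / π(x) ≈ 14.22%; the approximation is known to undercount slightly (Li(x) is a better estimate).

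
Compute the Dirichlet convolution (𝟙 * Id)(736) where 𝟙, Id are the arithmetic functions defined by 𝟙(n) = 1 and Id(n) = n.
(𝟙 * Id)(736) = 1512

Divisors of 736: [1, 2, 4, 8, 16, 23, 32, 46, 92, 184, 368, 736]. For each d | 736:
  d = 1: 𝟙(1) · Id(736/1) = 1 · 736 = 736
  d = 2: 𝟙(2) · Id(736/2) = 1 · 368 = 368
  d = 4: 𝟙(4) · Id(736/4) = 1 · 184 = 184
  d = 8: 𝟙(8) · Id(736/8) = 1 · 92 = 92
  d = 16: 𝟙(16) · Id(736/16) = 1 · 46 = 46
  d = 23: 𝟙(23) · Id(736/23) = 1 · 32 = 32
  d = 32: 𝟙(32) · Id(736/32) = 1 · 23 = 23
  d = 46: 𝟙(46) · Id(736/46) = 1 · 16 = 16
  d = 92: 𝟙(92) · Id(736/92) = 1 · 8 = 8
  d = 184: 𝟙(184) · Id(736/184) = 1 · 4 = 4
  d = 368: 𝟙(368) · Id(736/368) = 1 · 2 = 2
  d = 736: 𝟙(736) · Id(736/736) = 1 · 1 = 1
Summing: (𝟙 * Id)(736) = 736 + 368 + 184 + 92 + 46 + 32 + 23 + 16 + 8 + 4 + 2 + 1 = 1512.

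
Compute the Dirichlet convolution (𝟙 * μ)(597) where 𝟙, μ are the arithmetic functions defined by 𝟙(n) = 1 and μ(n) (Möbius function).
(𝟙 * μ)(597) = 0

Divisors of 597: [1, 3, 199, 597]. For each d | 597:
  d = 1: 𝟙(1) · μ(597/1) = 1 · 1 = 1
  d = 3: 𝟙(3) · μ(597/3) = 1 · -1 = -1
  d = 199: 𝟙(199) · μ(597/199) = 1 · -1 = -1
  d = 597: 𝟙(597) · μ(597/597) = 1 · 1 = 1
Summing: (𝟙 * μ)(597) = 1 + -1 + -1 + 1 = 0.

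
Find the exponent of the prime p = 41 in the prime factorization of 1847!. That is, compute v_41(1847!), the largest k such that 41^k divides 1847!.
v_41(1847!) = 46

Legendre's formula: v_p(n!) = Σ_{k ≥ 1} ⌊n / p^k⌋. For p = 41, n = 1847, the terms are:
  ⌊1847/41^1⌋ = ⌊1847/41⌋ = 45
  ⌊1847/41^2⌋ = ⌊1847/1681⌋ = 1
(the next term ⌊1847/41^3⌋ = 0, terminating the sum). Summing: v_41(1847!) = 45 + 1 = 46.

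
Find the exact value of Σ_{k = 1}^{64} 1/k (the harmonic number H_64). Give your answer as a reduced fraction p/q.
H_64 = 623171679694215690971693339/131362987122535807501262400

Direct summation: H_64 = 1 + 1/2 + ... + 1/64. The least common denominator is lcm(1, ..., 64) = 1182266884102822267511361600; over this denominator the numerator is 1182266884102822267511361600 + 591133442051411133755680800 + 394088961367607422503787200 + 295566721025705566877840400 + 236453376820564453502272320 + 197044480683803711251893600 + 168895269157546038215908800 + 147783360512852783438920200 + 131362987122535807501262400 + 118226688410282226751136160 + 107478807645711115228305600 + 98522240341901855625946800 + 90943606469447866731643200 + 84447634578773019107954400 + 78817792273521484500757440 + 73891680256426391719460100 + 69545110829577780441844800 + 65681493561267903750631200 + 62224572847516961447966400 + 59113344205141113375568080 + 56298423052515346071969600 + 53739403822855557614152800 + 51402908004470533370059200 + 49261120170950927812973400 + 47290675364112890700454464 + 45471803234723933365821600 + 43787662374178602500420800 + 42223817289386509553977200 + 40767823589752491983150400 + 39408896136760742250378720 + 38137641422671686048753600 + 36945840128213195859730050 + 35826269215237038409435200 + 34772555414788890220922400 + 33779053831509207643181760 + 32840746780633951875315600 + 31953159029806007230036800 + 31112286423758480723983200 + 30314535489815955577214400 + 29556672102570556687784040 + 28835777661044445549057600 + 28149211526257673035984800 + 27494578700065634128171200 + 26869701911427778807076400 + 26272597424507161500252480 + 25701454002235266685029600 + 25154614555379197181092800 + 24630560085475463906486700 + 24127895593935148316558400 + 23645337682056445350227232 + 23181703609859260147281600 + 22735901617361966682910800 + 22306922341562684292667200 + 21893831187089301250210400 + 21495761529142223045661120 + 21111908644693254776988600 + 20741524282505653815988800 + 20383911794876245991575200 + 20038421764454614703582400 + 19704448068380371125189360 + 19381424329554463401825600 + 19068820711335843024376800 + 18766141017505115357323200 + 18472920064106597929865025 = 5608545117247941218745240051, so H_64 = 5608545117247941218745240051/1182266884102822267511361600; reducing by gcd(5608545117247941218745240051, 1182266884102822267511361600) = 9 gives 623171679694215690971693339/131362987122535807501262400 ≈ 4.74389. (The PNT-adjacent estimate ln(64) + γ ≈ 4.73610 matches within O(1/n).)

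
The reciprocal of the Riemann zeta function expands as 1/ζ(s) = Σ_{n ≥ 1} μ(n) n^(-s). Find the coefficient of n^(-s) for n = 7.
μ(7) = -1

Factor n = 7 = 7. μ(n) = 0 if any exponent ≥ 2 (not squarefree); otherwise μ(n) = (−1)^{ω(n)} where ω(n) is the number of distinct prime factors. Applying: μ(7) = -1.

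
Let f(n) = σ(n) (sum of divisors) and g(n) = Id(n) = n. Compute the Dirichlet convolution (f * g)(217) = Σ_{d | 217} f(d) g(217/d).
(σ * Id)(217) = 945

Divisors of 217: [1, 7, 31, 217]. For each d | 217:
  d = 1: σ(1) · Id(217/1) = 1 · 217 = 217
  d = 7: σ(7) · Id(217/7) = 8 · 31 = 248
  d = 31: σ(31) · Id(217/31) = 32 · 7 = 224
  d = 217: σ(217) · Id(217/217) = 256 · 1 = 256
Summing: (σ * Id)(217) = 217 + 248 + 224 + 256 = 945.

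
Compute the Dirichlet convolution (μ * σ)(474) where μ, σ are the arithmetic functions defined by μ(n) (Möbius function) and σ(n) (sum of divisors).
(μ * σ)(474) = 474

Divisors of 474: [1, 2, 3, 6, 79, 158, 237, 474]. For each d | 474:
  d = 1: μ(1) · σ(474/1) = 1 · 960 = 960
  d = 2: μ(2) · σ(474/2) = -1 · 320 = -320
  d = 3: μ(3) · σ(474/3) = -1 · 240 = -240
  d = 6: μ(6) · σ(474/6) = 1 · 80 = 80
  d = 79: μ(79) · σ(474/79) = -1 · 12 = -12
  d = 158: μ(158) · σ(474/158) = 1 · 4 = 4
  d = 237: μ(237) · σ(474/237) = 1 · 3 = 3
  d = 474: μ(474) · σ(474/474) = -1 · 1 = -1
Summing: (μ * σ)(474) = 960 + -320 + -240 + 80 + -12 + 4 + 3 + -1 = 474.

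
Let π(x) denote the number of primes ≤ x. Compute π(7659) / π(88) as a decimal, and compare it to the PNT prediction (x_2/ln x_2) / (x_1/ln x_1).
π(7659)/π(88) = 971/23 ≈ 42.2174;  PNT prediction ≈ 43.5707.

π(88) = 23 and π(7659) = 971, so π(7659)/π(88) ≈ 42.2174. The PNT-predicted ratio is (7659/ln(7659)) / (88/ln(88)) ≈ 43.5707. The two agree to within a few percent, as expected.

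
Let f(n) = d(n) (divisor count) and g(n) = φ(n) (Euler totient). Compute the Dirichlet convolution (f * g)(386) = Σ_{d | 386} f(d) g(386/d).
(d * φ)(386) = 582

Divisors of 386: [1, 2, 193, 386]. For each d | 386:
  d = 1: d(1) · φ(386/1) = 1 · 192 = 192
  d = 2: d(2) · φ(386/2) = 2 · 192 = 384
  d = 193: d(193) · φ(386/193) = 2 · 1 = 2
  d = 386: d(386) · φ(386/386) = 4 · 1 = 4
Summing: (d * φ)(386) = 192 + 384 + 2 + 4 = 582.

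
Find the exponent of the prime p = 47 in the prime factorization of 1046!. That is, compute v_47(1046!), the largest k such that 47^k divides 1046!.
v_47(1046!) = 22

Legendre's formula: v_p(n!) = Σ_{k ≥ 1} ⌊n / p^k⌋. For p = 47, n = 1046, the terms are:
  ⌊1046/47^1⌋ = ⌊1046/47⌋ = 22
(the next term ⌊1046/47^2⌋ = 0, terminating the sum). Summing: v_47(1046!) = 22 = 22.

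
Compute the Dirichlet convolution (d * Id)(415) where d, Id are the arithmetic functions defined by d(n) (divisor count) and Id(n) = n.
(d * Id)(415) = 595

Divisors of 415: [1, 5, 83, 415]. For each d | 415:
  d = 1: d(1) · Id(415/1) = 1 · 415 = 415
  d = 5: d(5) · Id(415/5) = 2 · 83 = 166
  d = 83: d(83) · Id(415/83) = 2 · 5 = 10
  d = 415: d(415) · Id(415/415) = 4 · 1 = 4
Summing: (d * Id)(415) = 415 + 166 + 10 + 4 = 595.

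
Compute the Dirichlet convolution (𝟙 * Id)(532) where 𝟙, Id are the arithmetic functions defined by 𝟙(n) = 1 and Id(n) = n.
(𝟙 * Id)(532) = 1120

Divisors of 532: [1, 2, 4, 7, 14, 19, 28, 38, 76, 133, 266, 532]. For each d | 532:
  d = 1: 𝟙(1) · Id(532/1) = 1 · 532 = 532
  d = 2: 𝟙(2) · Id(532/2) = 1 · 266 = 266
  d = 4: 𝟙(4) · Id(532/4) = 1 · 133 = 133
  d = 7: 𝟙(7) · Id(532/7) = 1 · 76 = 76
  d = 14: 𝟙(14) · Id(532/14) = 1 · 38 = 38
  d = 19: 𝟙(19) · Id(532/19) = 1 · 28 = 28
  d = 28: 𝟙(28) · Id(532/28) = 1 · 19 = 19
  d = 38: 𝟙(38) · Id(532/38) = 1 · 14 = 14
  d = 76: 𝟙(76) · Id(532/76) = 1 · 7 = 7
  d = 133: 𝟙(133) · Id(532/133) = 1 · 4 = 4
  d = 266: 𝟙(266) · Id(532/266) = 1 · 2 = 2
  d = 532: 𝟙(532) · Id(532/532) = 1 · 1 = 1
Summing: (𝟙 * Id)(532) = 532 + 266 + 133 + 76 + 38 + 28 + 19 + 14 + 7 + 4 + 2 + 1 = 1120.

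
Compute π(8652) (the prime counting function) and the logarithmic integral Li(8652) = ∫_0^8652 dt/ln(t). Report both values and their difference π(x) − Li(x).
π(8652) = 1077;  Li(8652) ≈ 1098.65;  π(x) − Li(x) ≈ -21.65.

Direct count of primes ≤ 8652 gives π(8652) = 1077. Numerical evaluation of the logarithmic integral gives Li(8652) ≈ 1098.65. The difference π(x) − Li(x) ≈ -21.65 is typically negative for small/moderate x (Li(x) overestimates), though Littlewood's theorem shows this sign changes infinitely often.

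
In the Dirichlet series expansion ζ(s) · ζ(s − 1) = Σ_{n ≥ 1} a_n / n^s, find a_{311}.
σ(311) = 312

In the product (Σ m^0/m^s)(Σ k / k^s) = Σ (Σ_{d | n} d) / n^s, the coefficient of 1/n^s is σ(n) = Σ_{d | n} d. For n = 311, divisors are [1, 311]; summing: σ(311) = 312.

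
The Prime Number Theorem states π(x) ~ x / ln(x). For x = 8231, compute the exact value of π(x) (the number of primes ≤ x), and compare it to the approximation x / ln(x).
π(8231) = 1032;  x/ln(x) ≈ 912.97;  relative error ≈ 11.53%.

Directly count primes up to 8231: π(8231) = 1032. The PNT approximation gives 8231/ln(8231) ≈ 8231/9.01566 ≈ 912.97. Relative error (π(x) − x/ln(x)) / π(x) ≈ 11.53%; the approximation is known to undercount slightly (Li(x) is a better estimate).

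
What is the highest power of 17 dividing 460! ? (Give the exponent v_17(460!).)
v_17(460!) = 28

Legendre's formula: v_p(n!) = Σ_{k ≥ 1} ⌊n / p^k⌋. For p = 17, n = 460, the terms are:
  ⌊460/17^1⌋ = ⌊460/17⌋ = 27
  ⌊460/17^2⌋ = ⌊460/289⌋ = 1
(the next term ⌊460/17^3⌋ = 0, terminating the sum). Summing: v_17(460!) = 27 + 1 = 28.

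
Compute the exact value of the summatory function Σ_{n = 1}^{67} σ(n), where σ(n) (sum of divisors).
Σ_{n ≤ 67} σ(n) = 3699

Compute σ(n) for each 1 ≤ n ≤ 67: σ(1) = 1, σ(2) = 3, σ(3) = 4, σ(4) = 7, σ(5) = 6, σ(6) = 12, σ(7) = 8, σ(8) = 15, σ(9) = 13, σ(10) = 18, σ(11) = 12, σ(12) = 28, σ(13) = 14, σ(14) = 24, σ(15) = 24, σ(16) = 31, σ(17) = 18, σ(18) = 39, σ(19) = 20, σ(20) = 42, σ(21) = 32, σ(22) = 36, σ(23) = 24, σ(24) = 60, σ(25) = 31, σ(26) = 42, σ(27) = 40, σ(28) = 56, σ(29) = 30, σ(30) = 72, σ(31) = 32, σ(32) = 63, σ(33) = 48, σ(34) = 54, σ(35) = 48, σ(36) = 91, σ(37) = 38, σ(38) = 60, σ(39) = 56, σ(40) = 90, σ(41) = 42, σ(42) = 96, σ(43) = 44, σ(44) = 84, σ(45) = 78, σ(46) = 72, σ(47) = 48, σ(48) = 124, σ(49) = 57, σ(50) = 93, σ(51) = 72, σ(52) = 98, σ(53) = 54, σ(54) = 120, σ(55) = 72, σ(56) = 120, σ(57) = 80, σ(58) = 90, σ(59) = 60, σ(60) = 168, σ(61) = 62, σ(62) = 96, σ(63) = 104, σ(64) = 127, σ(65) = 84, σ(66) = 144, σ(67) = 68. Summing all 67 values: 3699. (Average order: Σ_{n ≤ x} σ(n) ~ (π²/12) x². For x = 67, (π²/12)·67² ≈ 3692.05.)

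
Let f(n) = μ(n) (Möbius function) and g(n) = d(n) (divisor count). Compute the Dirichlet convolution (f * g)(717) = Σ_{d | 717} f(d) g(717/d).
(μ * d)(717) = 1

Divisors of 717: [1, 3, 239, 717]. For each d | 717:
  d = 1: μ(1) · d(717/1) = 1 · 4 = 4
  d = 3: μ(3) · d(717/3) = -1 · 2 = -2
  d = 239: μ(239) · d(717/239) = -1 · 2 = -2
  d = 717: μ(717) · d(717/717) = 1 · 1 = 1
Summing: (μ * d)(717) = 4 + -2 + -2 + 1 = 1.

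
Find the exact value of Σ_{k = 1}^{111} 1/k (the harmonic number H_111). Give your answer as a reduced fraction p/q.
H_111 = 813811190043550229600356295599093692454010452277/153803387341307877636928566091115101174034840640

Direct summation: H_111 = 1 + 1/2 + ... + 1/111. The least common denominator is lcm(1, ..., 111) = 8459186303771933270031071135011330564571916235200; over this denominator the numerator is 8459186303771933270031071135011330564571916235200 + 4229593151885966635015535567505665282285958117600 + 2819728767923977756677023711670443521523972078400 + 2114796575942983317507767783752832641142979058800 + 1691837260754386654006214227002266112914383247040 + 1409864383961988878338511855835221760761986039200 + 1208455186253133324290153019287332937795988033600 + 1057398287971491658753883891876416320571489529400 + 939909589307992585559007903890147840507990692800 + 845918630377193327003107113501133056457191623520 + 769016936706539388184642830455575505870174203200 + 704932191980994439169255927917610880380993019600 + 650706638751687174617774702693179274197839710400 + 604227593126566662145076509643666468897994016800 + 563945753584795551335404742334088704304794415680 + 528699143985745829376941945938208160285744764700 + 497599194339525486472415949118313562621877425600 + 469954794653996292779503951945073920253995346400 + 445220331777470172106898480790070029714311380800 + 422959315188596663501553556750566528228595811760 + 402818395417711108096717673095777645931996011200 + 384508468353269694092321415227787752935087101600 + 367790708859649272610046571087449154981387662400 + 352466095990497219584627963958805440190496509800 + 338367452150877330801242845400453222582876649408 + 325353319375843587308887351346589637098919855200 + 313303196435997528519669301296715946835996897600 + 302113796563283331072538254821833234448997008400 + 291696079440411492070036935690045881536962628800 + 281972876792397775667702371167044352152397207840 + 272876977541030105484873262419720340792642459200 + 264349571992872914688470972969104080142872382350 + 256338978902179796061547610151858501956724734400 + 248799597169762743236207974559156781310938712800 + 241691037250626664858030603857466587559197606720 + 234977397326998146389751975972536960126997673200 + 228626656858700899190028949594900826069511249600 + 222610165888735086053449240395035014857155690400 + 216902212917229058205924900897726424732613236800 + 211479657594298331750776778375283264114297905880 + 206321617165169104147099295975886111331022347200 + 201409197708855554048358836547888822965998005600 + 196725262878417052791420258953751873594695726400 + 192254234176634847046160707613893876467543550800 + 187981917861598517111801580778029568101598138560 + 183895354429824636305023285543724577490693831200 + 179982687314296452553852577340666607756849281600 + 176233047995248609792313981979402720095248254900 + 172636455179019046327164717041047562542284004800 + 169183726075438665400621422700226611291438324704 + 165866398113175162157471983039437854207292475200 + 162676659687921793654443675673294818549459927600 + 159607288750413835283605115754930765369281438400 + 156651598217998764259834650648357973417998448800 + 153803387341307877636928566091115101174034840640 + 151056898281641665536269127410916617224498504200 + 148406777259156724035632826930023343238103793600 + 145848039720205746035018467845022940768481314400 + 143376039046981919831035103983242890924947732800 + 140986438396198887833851185583522176076198603920 + 138675185307736610984115920246087386304457643200 + 136438488770515052742436631209860170396321229600 + 134272798472570369365572557698592548643998670400 + 132174785996436457344235486484552040071436191175 + 130141327750337434923554940538635854839567942080 + 128169489451089898030773805075929250978362367200 + 126256511996596018955687628880766127829431585600 + 124399798584881371618103987279578390655469356400 + 122596902953216424203348857029149718327129220800 + 120845518625313332429015301928733293779598803360 + 119143469067210327746916494859314514993970651200 + 117488698663499073194875987986268480063498836600 + 115879264435231962603165358013853843350300222400 + 114313328429350449595014474797450413034755624800 + 112789150716959110267080948466817740860958883136 + 111305082944367543026724620197517507428577845200 + 109859562386648484026377547207939357981453457600 + 108451106458614529102962450448863212366306618400 + 107078307642682699620646470063434564108505268800 + 105739828797149165875388389187641632057148952940 + 104434398811999176173223100432238648945332299200 + 103160808582584552073549647987943055665511173600 + 101917907274360641807603266686883500777974894400 + 100704598854427777024179418273944411482999002800 + 99519838867905097294483189823662712524375485120 + 98362631439208526395710129476875936797347863200 + 97232026480137164023345645230015293845654209600 + 96127117088317423523080353806946938233771775400 + 95047037121032958090236754325970006343504676800 + 93990958930799258555900790389014784050799069280 + 92958091250241024945396386099025610599691387200 + 91947677214912318152511642771862288745346915600 + 90958992513676701828291087473240113597547486400 + 89991343657148226276926288670333303878424640800 + 89044066355494034421379696158014005942862276160 + 88116523997624304896156990989701360047624127450 + 87208106224452920309598671494962170768782641600 + 86318227589509523163582358520523781271142002400 + 85446326300726598687182536717286167318908244800 + 84591863037719332700310711350113305645719162352 + 83754319839326071980505654802092381827444715200 + 82933199056587581078735991519718927103646237600 + 82128022366717798738165739174867287034678798400 + 81338329843960896827221837836647409274729963800 + 80563679083542221619343534619155529186399202240 + 79803644375206917641802557877465382684640719200 + 79057815923102180093748328364591874435251553600 + 78325799108999382129917325324178986708999224400 + 77607213796072782293863037935883766647448772800 + 76901693670653938818464283045557550587017420320 + 76208885619566966396676316531633608689837083200 = 44759615452395262628019596257950153084970574875235, so H_111 = 44759615452395262628019596257950153084970574875235/8459186303771933270031071135011330564571916235200; reducing by gcd(44759615452395262628019596257950153084970574875235, 8459186303771933270031071135011330564571916235200) = 55 gives 813811190043550229600356295599093692454010452277/153803387341307877636928566091115101174034840640 ≈ 5.29124. (The PNT-adjacent estimate ln(111) + γ ≈ 5.28675 matches within O(1/n).)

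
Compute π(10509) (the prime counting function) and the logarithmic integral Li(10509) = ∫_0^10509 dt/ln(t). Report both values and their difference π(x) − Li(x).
π(10509) = 1285;  Li(10509) ≈ 1301.25;  π(x) − Li(x) ≈ -16.25.

Direct count of primes ≤ 10509 gives π(10509) = 1285. Numerical evaluation of the logarithmic integral gives Li(10509) ≈ 1301.25. The difference π(x) − Li(x) ≈ -16.25 is typically negative for small/moderate x (Li(x) overestimates), though Littlewood's theorem shows this sign changes infinitely often.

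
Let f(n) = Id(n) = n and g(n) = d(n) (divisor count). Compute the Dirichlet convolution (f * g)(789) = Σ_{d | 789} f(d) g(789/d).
(Id * d)(789) = 1325

Divisors of 789: [1, 3, 263, 789]. For each d | 789:
  d = 1: Id(1) · d(789/1) = 1 · 4 = 4
  d = 3: Id(3) · d(789/3) = 3 · 2 = 6
  d = 263: Id(263) · d(789/263) = 263 · 2 = 526
  d = 789: Id(789) · d(789/789) = 789 · 1 = 789
Summing: (Id * d)(789) = 4 + 6 + 526 + 789 = 1325.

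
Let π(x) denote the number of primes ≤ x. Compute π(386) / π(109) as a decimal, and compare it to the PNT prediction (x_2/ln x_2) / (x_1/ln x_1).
π(386)/π(109) = 76/29 ≈ 2.6207;  PNT prediction ≈ 2.7894.

π(109) = 29 and π(386) = 76, so π(386)/π(109) ≈ 2.6207. The PNT-predicted ratio is (386/ln(386)) / (109/ln(109)) ≈ 2.7894. The two agree to within a few percent, as expected.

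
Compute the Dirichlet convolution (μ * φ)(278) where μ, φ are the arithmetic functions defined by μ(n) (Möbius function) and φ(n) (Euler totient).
(μ * φ)(278) = 0

Divisors of 278: [1, 2, 139, 278]. For each d | 278:
  d = 1: μ(1) · φ(278/1) = 1 · 138 = 138
  d = 2: μ(2) · φ(278/2) = -1 · 138 = -138
  d = 139: μ(139) · φ(278/139) = -1 · 1 = -1
  d = 278: μ(278) · φ(278/278) = 1 · 1 = 1
Summing: (μ * φ)(278) = 138 + -138 + -1 + 1 = 0.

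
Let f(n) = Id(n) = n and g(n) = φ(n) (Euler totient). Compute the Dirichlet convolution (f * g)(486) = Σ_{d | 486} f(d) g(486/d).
(Id * φ)(486) = 3159

Divisors of 486: [1, 2, 3, 6, 9, 18, 27, 54, 81, 162, 243, 486]. For each d | 486:
  d = 1: Id(1) · φ(486/1) = 1 · 162 = 162
  d = 2: Id(2) · φ(486/2) = 2 · 162 = 324
  d = 3: Id(3) · φ(486/3) = 3 · 54 = 162
  d = 6: Id(6) · φ(486/6) = 6 · 54 = 324
  d = 9: Id(9) · φ(486/9) = 9 · 18 = 162
  d = 18: Id(18) · φ(486/18) = 18 · 18 = 324
  d = 27: Id(27) · φ(486/27) = 27 · 6 = 162
  d = 54: Id(54) · φ(486/54) = 54 · 6 = 324
  d = 81: Id(81) · φ(486/81) = 81 · 2 = 162
  d = 162: Id(162) · φ(486/162) = 162 · 2 = 324
  d = 243: Id(243) · φ(486/243) = 243 · 1 = 243
  d = 486: Id(486) · φ(486/486) = 486 · 1 = 486
Summing: (Id * φ)(486) = 162 + 324 + 162 + 324 + 162 + 324 + 162 + 324 + 162 + 324 + 243 + 486 = 3159.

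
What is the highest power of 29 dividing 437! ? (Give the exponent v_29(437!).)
v_29(437!) = 15

Legendre's formula: v_p(n!) = Σ_{k ≥ 1} ⌊n / p^k⌋. For p = 29, n = 437, the terms are:
  ⌊437/29^1⌋ = ⌊437/29⌋ = 15
(the next term ⌊437/29^2⌋ = 0, terminating the sum). Summing: v_29(437!) = 15 = 15.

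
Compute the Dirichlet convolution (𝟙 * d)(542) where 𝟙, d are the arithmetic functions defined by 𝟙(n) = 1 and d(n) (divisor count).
(𝟙 * d)(542) = 9

Divisors of 542: [1, 2, 271, 542]. For each d | 542:
  d = 1: 𝟙(1) · d(542/1) = 1 · 4 = 4
  d = 2: 𝟙(2) · d(542/2) = 1 · 2 = 2
  d = 271: 𝟙(271) · d(542/271) = 1 · 2 = 2
  d = 542: 𝟙(542) · d(542/542) = 1 · 1 = 1
Summing: (𝟙 * d)(542) = 4 + 2 + 2 + 1 = 9.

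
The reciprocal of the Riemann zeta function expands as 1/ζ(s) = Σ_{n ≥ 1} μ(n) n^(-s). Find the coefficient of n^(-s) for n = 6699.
μ(6699) = 1

Factor n = 6699 = 3 · 7 · 11 · 29. μ(n) = 0 if any exponent ≥ 2 (not squarefree); otherwise μ(n) = (−1)^{ω(n)} where ω(n) is the number of distinct prime factors. Applying: μ(6699) = 1.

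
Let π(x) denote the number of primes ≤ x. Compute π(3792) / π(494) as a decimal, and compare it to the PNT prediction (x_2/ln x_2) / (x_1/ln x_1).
π(3792)/π(494) = 526/94 ≈ 5.5957;  PNT prediction ≈ 5.7776.

π(494) = 94 and π(3792) = 526, so π(3792)/π(494) ≈ 5.5957. The PNT-predicted ratio is (3792/ln(3792)) / (494/ln(494)) ≈ 5.7776. The two agree to within a few percent, as expected.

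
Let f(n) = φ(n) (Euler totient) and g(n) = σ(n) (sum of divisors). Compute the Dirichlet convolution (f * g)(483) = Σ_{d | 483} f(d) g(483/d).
(φ * σ)(483) = 3864

Divisors of 483: [1, 3, 7, 21, 23, 69, 161, 483]. For each d | 483:
  d = 1: φ(1) · σ(483/1) = 1 · 768 = 768
  d = 3: φ(3) · σ(483/3) = 2 · 192 = 384
  d = 7: φ(7) · σ(483/7) = 6 · 96 = 576
  d = 21: φ(21) · σ(483/21) = 12 · 24 = 288
  d = 23: φ(23) · σ(483/23) = 22 · 32 = 704
  d = 69: φ(69) · σ(483/69) = 44 · 8 = 352
  d = 161: φ(161) · σ(483/161) = 132 · 4 = 528
  d = 483: φ(483) · σ(483/483) = 264 · 1 = 264
Summing: (φ * σ)(483) = 768 + 384 + 576 + 288 + 704 + 352 + 528 + 264 = 3864.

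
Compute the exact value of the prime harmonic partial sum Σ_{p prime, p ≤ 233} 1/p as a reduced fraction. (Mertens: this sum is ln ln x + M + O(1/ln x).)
Σ 1/p = 8762990377702925264993654890050782886250854676753323401606562622367345144099360398279019780479/4445236185272185438169240794291312557432222642727183809026451438704160103479600800432029464270

π(233) = 51, so the primes ≤ 233 are [2, 3, 5, 7, 11, 13, 17, 19, 23, 29, 31, 37, 41, 43, 47, 53, 59, 61, 67, 71, 73, 79, 83, 89, 97, 101, 103, 107, 109, 113, 127, 131, 137, 139, 149, 151, 157, 163, 167, 173, 179, 181, 191, 193, 197, 199, 211, 223, 227, 229, 233]. Summing 1/p over these primes: 8762990377702925264993654890050782886250854676753323401606562622367345144099360398279019780479/4445236185272185438169240794291312557432222642727183809026451438704160103479600800432029464270 ≈ 1.9713. Mertens estimate ln ln(233) + 0.2615 ≈ 1.9573.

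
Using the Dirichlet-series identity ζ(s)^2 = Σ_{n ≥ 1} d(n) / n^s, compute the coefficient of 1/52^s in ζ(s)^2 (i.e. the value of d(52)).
d(52) = 6

ζ(s)^2 = (Σ 1/m^s)(Σ 1/k^s). The coefficient of 1/n^s in the product is the number of ordered pairs (m, k) with mk = n, which equals d(n). For n = 52, divisors are [1, 2, 4, 13, 26, 52], so d(52) = 6.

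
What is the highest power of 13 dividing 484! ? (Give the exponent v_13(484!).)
v_13(484!) = 39

Legendre's formula: v_p(n!) = Σ_{k ≥ 1} ⌊n / p^k⌋. For p = 13, n = 484, the terms are:
  ⌊484/13^1⌋ = ⌊484/13⌋ = 37
  ⌊484/13^2⌋ = ⌊484/169⌋ = 2
(the next term ⌊484/13^3⌋ = 0, terminating the sum). Summing: v_13(484!) = 37 + 2 = 39.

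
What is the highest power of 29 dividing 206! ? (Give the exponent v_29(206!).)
v_29(206!) = 7

Legendre's formula: v_p(n!) = Σ_{k ≥ 1} ⌊n / p^k⌋. For p = 29, n = 206, the terms are:
  ⌊206/29^1⌋ = ⌊206/29⌋ = 7
(the next term ⌊206/29^2⌋ = 0, terminating the sum). Summing: v_29(206!) = 7 = 7.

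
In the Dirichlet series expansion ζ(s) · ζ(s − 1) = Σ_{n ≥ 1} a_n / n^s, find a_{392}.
σ(392) = 855

In the product (Σ m^0/m^s)(Σ k / k^s) = Σ (Σ_{d | n} d) / n^s, the coefficient of 1/n^s is σ(n) = Σ_{d | n} d. For n = 392, divisors are [1, 2, 4, 7, 8, 14, 28, 49, 56, 98, 196, 392]; summing: σ(392) = 855.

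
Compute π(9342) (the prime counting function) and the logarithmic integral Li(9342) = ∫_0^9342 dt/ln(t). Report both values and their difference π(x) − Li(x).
π(9342) = 1156;  Li(9342) ≈ 1174.43;  π(x) − Li(x) ≈ -18.43.

Direct count of primes ≤ 9342 gives π(9342) = 1156. Numerical evaluation of the logarithmic integral gives Li(9342) ≈ 1174.43. The difference π(x) − Li(x) ≈ -18.43 is typically negative for small/moderate x (Li(x) overestimates), though Littlewood's theorem shows this sign changes infinitely often.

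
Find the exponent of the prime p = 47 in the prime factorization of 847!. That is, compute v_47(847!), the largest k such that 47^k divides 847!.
v_47(847!) = 18

Legendre's formula: v_p(n!) = Σ_{k ≥ 1} ⌊n / p^k⌋. For p = 47, n = 847, the terms are:
  ⌊847/47^1⌋ = ⌊847/47⌋ = 18
(the next term ⌊847/47^2⌋ = 0, terminating the sum). Summing: v_47(847!) = 18 = 18.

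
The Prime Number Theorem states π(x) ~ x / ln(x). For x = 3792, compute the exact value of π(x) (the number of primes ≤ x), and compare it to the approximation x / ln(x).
π(3792) = 526;  x/ln(x) ≈ 460.16;  relative error ≈ 12.52%.

Directly count primes up to 3792: π(3792) = 526. The PNT approximation gives 3792/ln(3792) ≈ 3792/8.24065 ≈ 460.16. Relative error (π(x) − x/ln(x)) / π(x) ≈ 12.52%; the approximation is known to undercount slightly (Li(x) is a better estimate).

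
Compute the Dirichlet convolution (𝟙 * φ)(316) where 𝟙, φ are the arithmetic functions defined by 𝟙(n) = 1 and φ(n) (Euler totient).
(𝟙 * φ)(316) = 316

Divisors of 316: [1, 2, 4, 79, 158, 316]. For each d | 316:
  d = 1: 𝟙(1) · φ(316/1) = 1 · 156 = 156
  d = 2: 𝟙(2) · φ(316/2) = 1 · 78 = 78
  d = 4: 𝟙(4) · φ(316/4) = 1 · 78 = 78
  d = 79: 𝟙(79) · φ(316/79) = 1 · 2 = 2
  d = 158: 𝟙(158) · φ(316/158) = 1 · 1 = 1
  d = 316: 𝟙(316) · φ(316/316) = 1 · 1 = 1
Summing: (𝟙 * φ)(316) = 156 + 78 + 78 + 2 + 1 + 1 = 316.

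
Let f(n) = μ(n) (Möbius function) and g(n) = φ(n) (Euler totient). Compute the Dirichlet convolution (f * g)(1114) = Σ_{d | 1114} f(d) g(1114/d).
(μ * φ)(1114) = 0

Divisors of 1114: [1, 2, 557, 1114]. For each d | 1114:
  d = 1: μ(1) · φ(1114/1) = 1 · 556 = 556
  d = 2: μ(2) · φ(1114/2) = -1 · 556 = -556
  d = 557: μ(557) · φ(1114/557) = -1 · 1 = -1
  d = 1114: μ(1114) · φ(1114/1114) = 1 · 1 = 1
Summing: (μ * φ)(1114) = 556 + -556 + -1 + 1 = 0.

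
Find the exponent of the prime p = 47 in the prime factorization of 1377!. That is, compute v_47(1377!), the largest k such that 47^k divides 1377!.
v_47(1377!) = 29

Legendre's formula: v_p(n!) = Σ_{k ≥ 1} ⌊n / p^k⌋. For p = 47, n = 1377, the terms are:
  ⌊1377/47^1⌋ = ⌊1377/47⌋ = 29
(the next term ⌊1377/47^2⌋ = 0, terminating the sum). Summing: v_47(1377!) = 29 = 29.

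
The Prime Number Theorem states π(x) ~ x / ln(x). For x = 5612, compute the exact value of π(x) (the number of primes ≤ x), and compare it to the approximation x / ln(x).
π(5612) = 738;  x/ln(x) ≈ 650.09;  relative error ≈ 11.91%.

Directly count primes up to 5612: π(5612) = 738. The PNT approximation gives 5612/ln(5612) ≈ 5612/8.63266 ≈ 650.09. Relative error (π(x) − x/ln(x)) / π(x) ≈ 11.91%; the approximation is known to undercount slightly (Li(x) is a better estimate).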